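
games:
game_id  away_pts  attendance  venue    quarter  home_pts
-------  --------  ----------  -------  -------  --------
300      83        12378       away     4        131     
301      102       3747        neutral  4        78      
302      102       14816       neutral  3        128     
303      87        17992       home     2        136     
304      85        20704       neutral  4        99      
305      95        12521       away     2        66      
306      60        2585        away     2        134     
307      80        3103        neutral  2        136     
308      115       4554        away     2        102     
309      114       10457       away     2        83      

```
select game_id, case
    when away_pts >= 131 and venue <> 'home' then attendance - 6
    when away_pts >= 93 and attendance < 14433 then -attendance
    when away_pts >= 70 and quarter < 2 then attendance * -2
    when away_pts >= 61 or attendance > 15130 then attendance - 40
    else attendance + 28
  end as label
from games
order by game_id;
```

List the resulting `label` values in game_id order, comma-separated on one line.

12338, -3747, 14776, 17952, 20664, -12521, 2613, 3063, -4554, -10457

game_id=300: away_pts >= 61 or attendance > 15130 → 12338
game_id=301: away_pts >= 93 and attendance < 14433 → -3747
game_id=302: away_pts >= 61 or attendance > 15130 → 14776
game_id=303: away_pts >= 61 or attendance > 15130 → 17952
game_id=304: away_pts >= 61 or attendance > 15130 → 20664
game_id=305: away_pts >= 93 and attendance < 14433 → -12521
game_id=306: ELSE → 2613
game_id=307: away_pts >= 61 or attendance > 15130 → 3063
game_id=308: away_pts >= 93 and attendance < 14433 → -4554
game_id=309: away_pts >= 93 and attendance < 14433 → -10457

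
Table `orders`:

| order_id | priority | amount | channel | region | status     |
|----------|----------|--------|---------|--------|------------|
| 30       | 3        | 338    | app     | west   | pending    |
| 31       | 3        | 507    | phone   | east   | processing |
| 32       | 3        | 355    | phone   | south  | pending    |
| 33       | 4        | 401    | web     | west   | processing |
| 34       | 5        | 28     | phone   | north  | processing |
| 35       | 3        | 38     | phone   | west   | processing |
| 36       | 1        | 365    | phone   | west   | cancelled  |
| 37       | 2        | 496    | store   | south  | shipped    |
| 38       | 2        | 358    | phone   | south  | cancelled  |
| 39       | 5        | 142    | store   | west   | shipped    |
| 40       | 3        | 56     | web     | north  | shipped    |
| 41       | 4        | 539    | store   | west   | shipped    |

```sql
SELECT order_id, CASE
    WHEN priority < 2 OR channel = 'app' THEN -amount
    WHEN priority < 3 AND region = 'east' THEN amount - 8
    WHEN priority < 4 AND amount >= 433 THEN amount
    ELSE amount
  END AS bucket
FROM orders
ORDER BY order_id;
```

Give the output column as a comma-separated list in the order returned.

order_id=30: priority < 2 OR channel = 'app' → -338
order_id=31: priority < 4 AND amount >= 433 → 507
order_id=32: ELSE → 355
order_id=33: ELSE → 401
order_id=34: ELSE → 28
order_id=35: ELSE → 38
order_id=36: priority < 2 OR channel = 'app' → -365
order_id=37: priority < 4 AND amount >= 433 → 496
order_id=38: ELSE → 358
order_id=39: ELSE → 142
order_id=40: ELSE → 56
order_id=41: ELSE → 539

-338, 507, 355, 401, 28, 38, -365, 496, 358, 142, 56, 539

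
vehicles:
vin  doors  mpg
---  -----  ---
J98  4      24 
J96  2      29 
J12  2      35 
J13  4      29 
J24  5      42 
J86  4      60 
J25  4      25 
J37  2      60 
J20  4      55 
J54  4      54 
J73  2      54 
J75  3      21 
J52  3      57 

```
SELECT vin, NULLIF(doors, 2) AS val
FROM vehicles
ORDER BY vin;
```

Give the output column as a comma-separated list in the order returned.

vin=J12: doors=2 vs 2: equal → NULL
vin=J13: doors=4 vs 2: differ → 4
vin=J20: doors=4 vs 2: differ → 4
vin=J24: doors=5 vs 2: differ → 5
vin=J25: doors=4 vs 2: differ → 4
vin=J37: doors=2 vs 2: equal → NULL
vin=J52: doors=3 vs 2: differ → 3
vin=J54: doors=4 vs 2: differ → 4
vin=J73: doors=2 vs 2: equal → NULL
vin=J75: doors=3 vs 2: differ → 3
vin=J86: doors=4 vs 2: differ → 4
vin=J96: doors=2 vs 2: equal → NULL
vin=J98: doors=4 vs 2: differ → 4

NULL, 4, 4, 5, 4, NULL, 3, 4, NULL, 3, 4, NULL, 4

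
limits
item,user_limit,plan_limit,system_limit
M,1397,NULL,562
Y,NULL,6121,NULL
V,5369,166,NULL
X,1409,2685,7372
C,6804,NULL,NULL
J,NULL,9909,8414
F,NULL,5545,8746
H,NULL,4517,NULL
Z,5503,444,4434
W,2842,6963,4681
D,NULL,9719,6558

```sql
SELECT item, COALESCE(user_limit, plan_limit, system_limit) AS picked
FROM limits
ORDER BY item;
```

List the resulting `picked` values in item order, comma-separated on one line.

item=C: user_limit=6804 → 6804
item=D: user_limit=NULL, plan_limit=9719 → 9719
item=F: user_limit=NULL, plan_limit=5545 → 5545
item=H: user_limit=NULL, plan_limit=4517 → 4517
item=J: user_limit=NULL, plan_limit=9909 → 9909
item=M: user_limit=1397 → 1397
item=V: user_limit=5369 → 5369
item=W: user_limit=2842 → 2842
item=X: user_limit=1409 → 1409
item=Y: user_limit=NULL, plan_limit=6121 → 6121
item=Z: user_limit=5503 → 5503

6804, 9719, 5545, 4517, 9909, 1397, 5369, 2842, 1409, 6121, 5503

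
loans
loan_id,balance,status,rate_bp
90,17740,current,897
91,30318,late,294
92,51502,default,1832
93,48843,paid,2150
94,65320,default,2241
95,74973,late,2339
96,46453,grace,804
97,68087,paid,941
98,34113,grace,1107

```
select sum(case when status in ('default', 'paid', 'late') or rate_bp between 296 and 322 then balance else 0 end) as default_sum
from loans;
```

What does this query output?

loan_id=90: ✗
loan_id=91: ✓ → 30318
loan_id=92: ✓ → 51502
loan_id=93: ✓ → 48843
loan_id=94: ✓ → 65320
loan_id=95: ✓ → 74973
loan_id=96: ✗
loan_id=97: ✓ → 68087
loan_id=98: ✗
default_sum = 30318 + 51502 + 48843 + 65320 + 74973 + 68087 = 339043

339043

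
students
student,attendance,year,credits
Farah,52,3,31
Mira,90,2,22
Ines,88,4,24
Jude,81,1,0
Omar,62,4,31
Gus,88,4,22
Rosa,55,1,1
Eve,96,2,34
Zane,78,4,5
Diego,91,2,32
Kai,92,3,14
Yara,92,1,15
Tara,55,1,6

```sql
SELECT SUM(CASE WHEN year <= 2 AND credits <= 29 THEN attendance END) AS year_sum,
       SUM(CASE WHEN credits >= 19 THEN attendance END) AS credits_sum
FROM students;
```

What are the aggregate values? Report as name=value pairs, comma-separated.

[year_sum: year <= 2 AND credits <= 29]
student=Farah: ✗
student=Mira: ✓ → 90
student=Ines: ✗
student=Jude: ✓ → 81
student=Omar: ✗
student=Gus: ✗
student=Rosa: ✓ → 55
student=Eve: ✗
student=Zane: ✗
student=Diego: ✗
student=Kai: ✗
student=Yara: ✓ → 92
student=Tara: ✓ → 55
year_sum = 90 + 81 + 55 + 92 + 55 = 373
—
[credits_sum: credits >= 19]
student=Farah: ✓ → 52
student=Mira: ✓ → 90
student=Ines: ✓ → 88
student=Jude: ✗
student=Omar: ✓ → 62
student=Gus: ✓ → 88
student=Rosa: ✗
student=Eve: ✓ → 96
student=Zane: ✗
student=Diego: ✓ → 91
student=Kai: ✗
student=Yara: ✗
student=Tara: ✗
credits_sum = 52 + 90 + 88 + 62 + 88 + 96 + 91 = 567

year_sum=373, credits_sum=567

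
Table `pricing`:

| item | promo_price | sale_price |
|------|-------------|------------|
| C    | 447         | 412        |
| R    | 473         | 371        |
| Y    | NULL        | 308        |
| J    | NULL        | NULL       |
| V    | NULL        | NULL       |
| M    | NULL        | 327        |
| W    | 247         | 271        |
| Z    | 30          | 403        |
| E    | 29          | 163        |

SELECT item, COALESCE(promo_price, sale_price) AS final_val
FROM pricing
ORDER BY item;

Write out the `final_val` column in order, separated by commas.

item=C: promo_price=447 → 447
item=E: promo_price=29 → 29
item=J: promo_price=NULL, sale_price=NULL (all NULL) → NULL
item=M: promo_price=NULL, sale_price=327 → 327
item=R: promo_price=473 → 473
item=V: promo_price=NULL, sale_price=NULL (all NULL) → NULL
item=W: promo_price=247 → 247
item=Y: promo_price=NULL, sale_price=308 → 308
item=Z: promo_price=30 → 30

447, 29, NULL, 327, 473, NULL, 247, 308, 30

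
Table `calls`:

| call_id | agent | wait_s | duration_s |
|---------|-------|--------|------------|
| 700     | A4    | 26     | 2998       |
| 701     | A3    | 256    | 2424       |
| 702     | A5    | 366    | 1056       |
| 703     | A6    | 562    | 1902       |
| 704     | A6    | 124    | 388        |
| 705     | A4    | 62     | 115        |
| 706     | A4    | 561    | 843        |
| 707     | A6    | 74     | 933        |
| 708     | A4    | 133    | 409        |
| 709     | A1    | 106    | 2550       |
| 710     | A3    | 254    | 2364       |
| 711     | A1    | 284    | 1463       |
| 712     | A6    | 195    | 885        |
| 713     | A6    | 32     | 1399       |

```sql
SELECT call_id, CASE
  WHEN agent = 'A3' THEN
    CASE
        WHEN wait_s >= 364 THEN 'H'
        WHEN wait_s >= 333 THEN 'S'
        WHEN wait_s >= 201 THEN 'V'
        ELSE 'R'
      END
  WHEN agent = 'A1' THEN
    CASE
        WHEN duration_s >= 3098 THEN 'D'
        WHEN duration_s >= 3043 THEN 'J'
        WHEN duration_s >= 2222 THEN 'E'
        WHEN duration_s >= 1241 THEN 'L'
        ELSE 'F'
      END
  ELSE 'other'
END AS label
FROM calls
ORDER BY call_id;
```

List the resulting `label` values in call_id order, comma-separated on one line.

call_id=700: agent='A4' → outer ELSE → other
call_id=701: agent='A3' → inner[wait_s >= 201] → V
call_id=702: agent='A5' → outer ELSE → other
call_id=703: agent='A6' → outer ELSE → other
call_id=704: agent='A6' → outer ELSE → other
call_id=705: agent='A4' → outer ELSE → other
call_id=706: agent='A4' → outer ELSE → other
call_id=707: agent='A6' → outer ELSE → other
call_id=708: agent='A4' → outer ELSE → other
call_id=709: agent='A1' → inner[duration_s >= 2222] → E
call_id=710: agent='A3' → inner[wait_s >= 201] → V
call_id=711: agent='A1' → inner[duration_s >= 1241] → L
call_id=712: agent='A6' → outer ELSE → other
call_id=713: agent='A6' → outer ELSE → other

other, V, other, other, other, other, other, other, other, E, V, L, other, other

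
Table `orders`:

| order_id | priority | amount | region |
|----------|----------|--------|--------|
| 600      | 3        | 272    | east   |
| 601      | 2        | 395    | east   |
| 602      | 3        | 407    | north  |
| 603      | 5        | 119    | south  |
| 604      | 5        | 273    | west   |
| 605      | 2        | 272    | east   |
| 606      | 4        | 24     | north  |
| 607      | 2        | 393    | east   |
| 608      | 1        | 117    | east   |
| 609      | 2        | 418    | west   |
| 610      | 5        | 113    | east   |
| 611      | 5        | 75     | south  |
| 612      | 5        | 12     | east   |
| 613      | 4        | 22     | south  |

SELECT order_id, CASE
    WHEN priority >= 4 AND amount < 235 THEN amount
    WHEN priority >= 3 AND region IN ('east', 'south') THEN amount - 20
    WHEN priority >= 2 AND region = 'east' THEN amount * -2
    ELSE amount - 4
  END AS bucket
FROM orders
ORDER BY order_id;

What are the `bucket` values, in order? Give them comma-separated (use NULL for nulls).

order_id=600: priority >= 3 AND region IN ('east', 'south') → 252
order_id=601: priority >= 2 AND region = 'east' → -790
order_id=602: ELSE → 403
order_id=603: priority >= 4 AND amount < 235 → 119
order_id=604: ELSE → 269
order_id=605: priority >= 2 AND region = 'east' → -544
order_id=606: priority >= 4 AND amount < 235 → 24
order_id=607: priority >= 2 AND region = 'east' → -786
order_id=608: ELSE → 113
order_id=609: ELSE → 414
order_id=610: priority >= 4 AND amount < 235 → 113
order_id=611: priority >= 4 AND amount < 235 → 75
order_id=612: priority >= 4 AND amount < 235 → 12
order_id=613: priority >= 4 AND amount < 235 → 22

252, -790, 403, 119, 269, -544, 24, -786, 113, 414, 113, 75, 12, 22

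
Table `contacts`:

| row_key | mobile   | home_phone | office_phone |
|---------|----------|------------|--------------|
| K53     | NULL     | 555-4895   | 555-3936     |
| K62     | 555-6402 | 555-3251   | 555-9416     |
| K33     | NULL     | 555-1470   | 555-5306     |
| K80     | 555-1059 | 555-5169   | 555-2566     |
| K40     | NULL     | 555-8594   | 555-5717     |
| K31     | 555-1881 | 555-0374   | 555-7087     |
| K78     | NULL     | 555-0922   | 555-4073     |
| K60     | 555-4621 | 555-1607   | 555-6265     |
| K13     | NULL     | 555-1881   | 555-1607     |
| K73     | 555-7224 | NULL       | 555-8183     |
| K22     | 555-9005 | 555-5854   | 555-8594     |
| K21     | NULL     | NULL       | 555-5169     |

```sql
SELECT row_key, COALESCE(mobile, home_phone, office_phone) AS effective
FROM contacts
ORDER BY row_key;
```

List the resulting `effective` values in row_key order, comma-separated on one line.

555-1881, 555-5169, 555-9005, 555-1881, 555-1470, 555-8594, 555-4895, 555-4621, 555-6402, 555-7224, 555-0922, 555-1059

row_key=K13: mobile=NULL, home_phone=555-1881 → 555-1881
row_key=K21: mobile=NULL, home_phone=NULL, office_phone=555-5169 → 555-5169
row_key=K22: mobile=555-9005 → 555-9005
row_key=K31: mobile=555-1881 → 555-1881
row_key=K33: mobile=NULL, home_phone=555-1470 → 555-1470
row_key=K40: mobile=NULL, home_phone=555-8594 → 555-8594
row_key=K53: mobile=NULL, home_phone=555-4895 → 555-4895
row_key=K60: mobile=555-4621 → 555-4621
row_key=K62: mobile=555-6402 → 555-6402
row_key=K73: mobile=555-7224 → 555-7224
row_key=K78: mobile=NULL, home_phone=555-0922 → 555-0922
row_key=K80: mobile=555-1059 → 555-1059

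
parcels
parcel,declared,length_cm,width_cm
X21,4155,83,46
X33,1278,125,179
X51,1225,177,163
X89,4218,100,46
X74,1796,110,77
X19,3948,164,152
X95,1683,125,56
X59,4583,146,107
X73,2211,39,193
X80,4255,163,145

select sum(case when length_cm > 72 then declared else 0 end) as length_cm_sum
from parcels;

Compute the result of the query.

27141

parcel=X21: ✓ → 4155
parcel=X33: ✓ → 1278
parcel=X51: ✓ → 1225
parcel=X89: ✓ → 4218
parcel=X74: ✓ → 1796
parcel=X19: ✓ → 3948
parcel=X95: ✓ → 1683
parcel=X59: ✓ → 4583
parcel=X73: ✗
parcel=X80: ✓ → 4255
length_cm_sum = 4155 + 1278 + 1225 + 4218 + 1796 + 3948 + 1683 + 4583 + 4255 = 27141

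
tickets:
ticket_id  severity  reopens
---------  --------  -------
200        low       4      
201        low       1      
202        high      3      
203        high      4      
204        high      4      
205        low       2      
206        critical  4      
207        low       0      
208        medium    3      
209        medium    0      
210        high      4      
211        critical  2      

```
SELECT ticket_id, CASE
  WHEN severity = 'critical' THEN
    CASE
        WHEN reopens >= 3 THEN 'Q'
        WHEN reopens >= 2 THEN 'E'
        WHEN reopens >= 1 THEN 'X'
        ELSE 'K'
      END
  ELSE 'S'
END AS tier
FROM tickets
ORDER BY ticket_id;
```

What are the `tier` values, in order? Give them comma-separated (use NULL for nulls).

ticket_id=200: severity='low' → outer ELSE → S
ticket_id=201: severity='low' → outer ELSE → S
ticket_id=202: severity='high' → outer ELSE → S
ticket_id=203: severity='high' → outer ELSE → S
ticket_id=204: severity='high' → outer ELSE → S
ticket_id=205: severity='low' → outer ELSE → S
ticket_id=206: severity='critical' → inner[reopens >= 3] → Q
ticket_id=207: severity='low' → outer ELSE → S
ticket_id=208: severity='medium' → outer ELSE → S
ticket_id=209: severity='medium' → outer ELSE → S
ticket_id=210: severity='high' → outer ELSE → S
ticket_id=211: severity='critical' → inner[reopens >= 2] → E

S, S, S, S, S, S, Q, S, S, S, S, E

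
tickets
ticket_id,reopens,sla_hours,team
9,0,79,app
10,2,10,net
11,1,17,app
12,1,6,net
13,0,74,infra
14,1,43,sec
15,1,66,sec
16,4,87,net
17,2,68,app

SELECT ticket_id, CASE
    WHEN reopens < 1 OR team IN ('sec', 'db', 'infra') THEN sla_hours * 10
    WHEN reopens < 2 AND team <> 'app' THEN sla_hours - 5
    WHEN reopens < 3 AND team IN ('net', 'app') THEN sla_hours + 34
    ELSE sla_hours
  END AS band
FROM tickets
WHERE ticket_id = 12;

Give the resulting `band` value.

ticket_id = 12: reopens=1, sla_hours=6, team=net.
reopens < 1 OR team IN ('sec', 'db', 'infra') → false
reopens < 2 AND team <> 'app' → true → 1

1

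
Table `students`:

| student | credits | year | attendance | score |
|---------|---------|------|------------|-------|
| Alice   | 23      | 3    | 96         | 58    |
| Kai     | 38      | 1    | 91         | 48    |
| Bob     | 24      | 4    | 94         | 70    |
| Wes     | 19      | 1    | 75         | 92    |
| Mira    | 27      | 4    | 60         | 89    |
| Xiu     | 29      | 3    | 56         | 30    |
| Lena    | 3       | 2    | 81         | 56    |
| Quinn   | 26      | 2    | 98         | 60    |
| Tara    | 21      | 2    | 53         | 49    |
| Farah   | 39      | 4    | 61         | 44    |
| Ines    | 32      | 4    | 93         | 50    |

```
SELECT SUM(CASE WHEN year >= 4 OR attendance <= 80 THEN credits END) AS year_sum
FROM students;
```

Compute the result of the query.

student=Alice: ✗
student=Kai: ✗
student=Bob: ✓ → 24
student=Wes: ✓ → 19
student=Mira: ✓ → 27
student=Xiu: ✓ → 29
student=Lena: ✗
student=Quinn: ✗
student=Tara: ✓ → 21
student=Farah: ✓ → 39
student=Ines: ✓ → 32
year_sum = 24 + 19 + 27 + 29 + 21 + 39 + 32 = 191

191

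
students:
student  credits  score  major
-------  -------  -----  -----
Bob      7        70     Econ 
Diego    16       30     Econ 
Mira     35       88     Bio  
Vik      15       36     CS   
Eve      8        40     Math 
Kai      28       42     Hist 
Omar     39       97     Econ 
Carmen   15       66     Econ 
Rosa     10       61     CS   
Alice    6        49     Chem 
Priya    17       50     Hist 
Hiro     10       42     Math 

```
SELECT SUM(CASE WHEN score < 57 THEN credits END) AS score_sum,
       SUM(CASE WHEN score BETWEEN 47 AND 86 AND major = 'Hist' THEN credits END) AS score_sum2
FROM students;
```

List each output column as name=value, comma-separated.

score_sum=100, score_sum2=17

[score_sum: score < 57]
student=Bob: ✗
student=Diego: ✓ → 16
student=Mira: ✗
student=Vik: ✓ → 15
student=Eve: ✓ → 8
student=Kai: ✓ → 28
student=Omar: ✗
student=Carmen: ✗
student=Rosa: ✗
student=Alice: ✓ → 6
student=Priya: ✓ → 17
student=Hiro: ✓ → 10
score_sum = 16 + 15 + 8 + 28 + 6 + 17 + 10 = 100
—
[score_sum2: score BETWEEN 47 AND 86 AND major = 'Hist']
student=Bob: ✗
student=Diego: ✗
student=Mira: ✗
student=Vik: ✗
student=Eve: ✗
student=Kai: ✗
student=Omar: ✗
student=Carmen: ✗
student=Rosa: ✗
student=Alice: ✗
student=Priya: ✓ → 17
student=Hiro: ✗
score_sum2 = 17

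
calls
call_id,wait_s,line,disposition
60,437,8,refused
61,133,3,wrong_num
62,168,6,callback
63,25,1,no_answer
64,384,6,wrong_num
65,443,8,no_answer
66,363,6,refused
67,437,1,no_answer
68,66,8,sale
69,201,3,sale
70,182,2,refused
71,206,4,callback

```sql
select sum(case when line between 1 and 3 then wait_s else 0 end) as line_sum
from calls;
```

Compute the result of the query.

978

call_id=60: ✗
call_id=61: ✓ → 133
call_id=62: ✗
call_id=63: ✓ → 25
call_id=64: ✗
call_id=65: ✗
call_id=66: ✗
call_id=67: ✓ → 437
call_id=68: ✗
call_id=69: ✓ → 201
call_id=70: ✓ → 182
call_id=71: ✗
line_sum = 133 + 25 + 437 + 201 + 182 = 978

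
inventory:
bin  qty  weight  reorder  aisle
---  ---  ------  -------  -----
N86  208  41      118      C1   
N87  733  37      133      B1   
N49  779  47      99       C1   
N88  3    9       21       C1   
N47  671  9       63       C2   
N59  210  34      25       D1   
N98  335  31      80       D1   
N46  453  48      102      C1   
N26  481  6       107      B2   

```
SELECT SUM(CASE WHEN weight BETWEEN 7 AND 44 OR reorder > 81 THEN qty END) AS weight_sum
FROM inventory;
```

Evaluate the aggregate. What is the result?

bin=N86: ✓ → 208
bin=N87: ✓ → 733
bin=N49: ✓ → 779
bin=N88: ✓ → 3
bin=N47: ✓ → 671
bin=N59: ✓ → 210
bin=N98: ✓ → 335
bin=N46: ✓ → 453
bin=N26: ✓ → 481
weight_sum = 208 + 733 + 779 + 3 + 671 + 210 + 335 + 453 + 481 = 3873

3873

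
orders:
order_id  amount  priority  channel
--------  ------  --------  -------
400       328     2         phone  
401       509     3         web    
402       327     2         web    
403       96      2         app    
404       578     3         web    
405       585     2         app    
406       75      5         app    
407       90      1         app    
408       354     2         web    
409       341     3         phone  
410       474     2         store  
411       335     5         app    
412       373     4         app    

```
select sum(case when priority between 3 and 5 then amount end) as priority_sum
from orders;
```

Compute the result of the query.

order_id=400: ✗
order_id=401: ✓ → 509
order_id=402: ✗
order_id=403: ✗
order_id=404: ✓ → 578
order_id=405: ✗
order_id=406: ✓ → 75
order_id=407: ✗
order_id=408: ✗
order_id=409: ✓ → 341
order_id=410: ✗
order_id=411: ✓ → 335
order_id=412: ✓ → 373
priority_sum = 509 + 578 + 75 + 341 + 335 + 373 = 2211

2211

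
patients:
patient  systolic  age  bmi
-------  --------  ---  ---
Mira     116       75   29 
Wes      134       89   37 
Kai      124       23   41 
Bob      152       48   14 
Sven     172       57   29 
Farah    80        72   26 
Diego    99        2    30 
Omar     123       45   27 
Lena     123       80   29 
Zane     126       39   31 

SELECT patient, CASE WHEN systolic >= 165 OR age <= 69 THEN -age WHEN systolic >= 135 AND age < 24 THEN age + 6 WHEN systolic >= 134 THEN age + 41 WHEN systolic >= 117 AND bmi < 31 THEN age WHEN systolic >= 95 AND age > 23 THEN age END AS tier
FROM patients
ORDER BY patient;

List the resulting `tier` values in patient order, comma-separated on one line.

-48, -2, NULL, -23, 80, 75, -45, -57, 130, -39

patient=Bob: systolic >= 165 OR age <= 69 → -48
patient=Diego: systolic >= 165 OR age <= 69 → -2
patient=Farah: (no match → NULL) → NULL
patient=Kai: systolic >= 165 OR age <= 69 → -23
patient=Lena: systolic >= 117 AND bmi < 31 → 80
patient=Mira: systolic >= 95 AND age > 23 → 75
patient=Omar: systolic >= 165 OR age <= 69 → -45
patient=Sven: systolic >= 165 OR age <= 69 → -57
patient=Wes: systolic >= 134 → 130
patient=Zane: systolic >= 165 OR age <= 69 → -39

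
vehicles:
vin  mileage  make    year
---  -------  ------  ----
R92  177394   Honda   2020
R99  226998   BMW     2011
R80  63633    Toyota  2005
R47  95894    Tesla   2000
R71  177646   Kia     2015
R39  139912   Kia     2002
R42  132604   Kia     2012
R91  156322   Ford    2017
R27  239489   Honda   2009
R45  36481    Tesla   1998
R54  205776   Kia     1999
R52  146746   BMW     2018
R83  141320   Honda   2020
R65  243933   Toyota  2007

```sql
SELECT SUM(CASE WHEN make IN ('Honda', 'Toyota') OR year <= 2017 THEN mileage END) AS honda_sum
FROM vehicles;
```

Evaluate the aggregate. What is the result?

vin=R92: ✓ → 177394
vin=R99: ✓ → 226998
vin=R80: ✓ → 63633
vin=R47: ✓ → 95894
vin=R71: ✓ → 177646
vin=R39: ✓ → 139912
vin=R42: ✓ → 132604
vin=R91: ✓ → 156322
vin=R27: ✓ → 239489
vin=R45: ✓ → 36481
vin=R54: ✓ → 205776
vin=R52: ✗
vin=R83: ✓ → 141320
vin=R65: ✓ → 243933
honda_sum = 177394 + 226998 + 63633 + 95894 + 177646 + 139912 + 132604 + 156322 + 239489 + 36481 + 205776 + 141320 + 243933 = 2037402

2037402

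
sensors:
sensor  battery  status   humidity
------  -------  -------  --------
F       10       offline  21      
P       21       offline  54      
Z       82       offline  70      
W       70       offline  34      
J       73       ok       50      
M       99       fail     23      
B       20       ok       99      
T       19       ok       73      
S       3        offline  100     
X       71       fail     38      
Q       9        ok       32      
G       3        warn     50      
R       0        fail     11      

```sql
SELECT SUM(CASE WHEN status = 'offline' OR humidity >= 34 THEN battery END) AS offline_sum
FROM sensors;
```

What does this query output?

372

sensor=F: ✓ → 10
sensor=P: ✓ → 21
sensor=Z: ✓ → 82
sensor=W: ✓ → 70
sensor=J: ✓ → 73
sensor=M: ✗
sensor=B: ✓ → 20
sensor=T: ✓ → 19
sensor=S: ✓ → 3
sensor=X: ✓ → 71
sensor=Q: ✗
sensor=G: ✓ → 3
sensor=R: ✗
offline_sum = 10 + 21 + 82 + 70 + 73 + 20 + 19 + 3 + 71 + 3 = 372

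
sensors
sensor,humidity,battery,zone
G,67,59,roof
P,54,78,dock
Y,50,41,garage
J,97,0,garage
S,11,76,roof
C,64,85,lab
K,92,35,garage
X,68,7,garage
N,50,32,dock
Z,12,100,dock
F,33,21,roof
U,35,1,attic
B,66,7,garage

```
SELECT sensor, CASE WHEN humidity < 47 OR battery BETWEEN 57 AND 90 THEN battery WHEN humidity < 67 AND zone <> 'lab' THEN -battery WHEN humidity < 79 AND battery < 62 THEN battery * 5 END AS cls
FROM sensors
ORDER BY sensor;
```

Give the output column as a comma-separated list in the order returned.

-7, 85, 21, 59, NULL, NULL, -32, 78, 76, 1, 35, -41, 100

sensor=B: humidity < 67 AND zone <> 'lab' → -7
sensor=C: humidity < 47 OR battery BETWEEN 57 AND 90 → 85
sensor=F: humidity < 47 OR battery BETWEEN 57 AND 90 → 21
sensor=G: humidity < 47 OR battery BETWEEN 57 AND 90 → 59
sensor=J: (no match → NULL) → NULL
sensor=K: (no match → NULL) → NULL
sensor=N: humidity < 67 AND zone <> 'lab' → -32
sensor=P: humidity < 47 OR battery BETWEEN 57 AND 90 → 78
sensor=S: humidity < 47 OR battery BETWEEN 57 AND 90 → 76
sensor=U: humidity < 47 OR battery BETWEEN 57 AND 90 → 1
sensor=X: humidity < 79 AND battery < 62 → 35
sensor=Y: humidity < 67 AND zone <> 'lab' → -41
sensor=Z: humidity < 47 OR battery BETWEEN 57 AND 90 → 100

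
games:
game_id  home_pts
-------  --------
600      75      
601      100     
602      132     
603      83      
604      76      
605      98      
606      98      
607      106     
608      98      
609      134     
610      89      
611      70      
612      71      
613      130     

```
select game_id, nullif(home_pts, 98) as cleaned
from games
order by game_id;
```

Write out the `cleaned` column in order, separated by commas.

75, 100, 132, 83, 76, NULL, NULL, 106, NULL, 134, 89, 70, 71, 130

game_id=600: home_pts=75 vs 98: differ → 75
game_id=601: home_pts=100 vs 98: differ → 100
game_id=602: home_pts=132 vs 98: differ → 132
game_id=603: home_pts=83 vs 98: differ → 83
game_id=604: home_pts=76 vs 98: differ → 76
game_id=605: home_pts=98 vs 98: equal → NULL
game_id=606: home_pts=98 vs 98: equal → NULL
game_id=607: home_pts=106 vs 98: differ → 106
game_id=608: home_pts=98 vs 98: equal → NULL
game_id=609: home_pts=134 vs 98: differ → 134
game_id=610: home_pts=89 vs 98: differ → 89
game_id=611: home_pts=70 vs 98: differ → 70
game_id=612: home_pts=71 vs 98: differ → 71
game_id=613: home_pts=130 vs 98: differ → 130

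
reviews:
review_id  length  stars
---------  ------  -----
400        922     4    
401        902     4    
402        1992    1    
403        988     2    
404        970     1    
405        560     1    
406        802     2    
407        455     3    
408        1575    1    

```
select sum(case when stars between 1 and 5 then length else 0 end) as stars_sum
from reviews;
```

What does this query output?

9166

review_id=400: ✓ → 922
review_id=401: ✓ → 902
review_id=402: ✓ → 1992
review_id=403: ✓ → 988
review_id=404: ✓ → 970
review_id=405: ✓ → 560
review_id=406: ✓ → 802
review_id=407: ✓ → 455
review_id=408: ✓ → 1575
stars_sum = 922 + 902 + 1992 + 988 + 970 + 560 + 802 + 455 + 1575 = 9166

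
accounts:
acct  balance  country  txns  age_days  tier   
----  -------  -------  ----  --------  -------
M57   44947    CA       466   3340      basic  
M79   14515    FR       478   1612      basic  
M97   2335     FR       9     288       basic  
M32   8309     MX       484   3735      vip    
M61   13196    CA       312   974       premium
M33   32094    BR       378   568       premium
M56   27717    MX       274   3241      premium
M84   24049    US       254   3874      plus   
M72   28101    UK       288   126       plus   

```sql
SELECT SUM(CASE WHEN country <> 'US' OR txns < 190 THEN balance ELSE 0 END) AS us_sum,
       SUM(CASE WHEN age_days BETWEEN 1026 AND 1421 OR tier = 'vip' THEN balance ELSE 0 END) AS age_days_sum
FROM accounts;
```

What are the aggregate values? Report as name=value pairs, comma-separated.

us_sum=171214, age_days_sum=8309

[us_sum: country <> 'US' OR txns < 190]
acct=M57: ✓ → 44947
acct=M79: ✓ → 14515
acct=M97: ✓ → 2335
acct=M32: ✓ → 8309
acct=M61: ✓ → 13196
acct=M33: ✓ → 32094
acct=M56: ✓ → 27717
acct=M84: ✗
acct=M72: ✓ → 28101
us_sum = 44947 + 14515 + 2335 + 8309 + 13196 + 32094 + 27717 + 28101 = 171214
—
[age_days_sum: age_days BETWEEN 1026 AND 1421 OR tier = 'vip']
acct=M57: ✗
acct=M79: ✗
acct=M97: ✗
acct=M32: ✓ → 8309
acct=M61: ✗
acct=M33: ✗
acct=M56: ✗
acct=M84: ✗
acct=M72: ✗
age_days_sum = 8309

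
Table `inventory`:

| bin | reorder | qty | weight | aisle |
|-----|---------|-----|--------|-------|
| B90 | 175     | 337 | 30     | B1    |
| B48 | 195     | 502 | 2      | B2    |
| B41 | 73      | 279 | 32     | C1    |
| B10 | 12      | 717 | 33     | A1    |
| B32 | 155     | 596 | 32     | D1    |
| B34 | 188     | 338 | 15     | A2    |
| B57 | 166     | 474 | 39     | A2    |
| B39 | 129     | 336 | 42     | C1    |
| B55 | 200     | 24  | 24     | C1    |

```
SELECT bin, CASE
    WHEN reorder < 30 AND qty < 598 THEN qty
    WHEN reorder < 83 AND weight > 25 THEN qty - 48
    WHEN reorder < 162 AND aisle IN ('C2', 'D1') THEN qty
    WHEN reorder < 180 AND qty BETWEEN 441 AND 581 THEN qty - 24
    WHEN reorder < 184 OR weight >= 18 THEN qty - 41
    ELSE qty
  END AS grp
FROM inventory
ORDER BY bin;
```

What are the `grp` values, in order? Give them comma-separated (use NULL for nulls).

669, 596, 338, 295, 231, 502, -17, 450, 296

bin=B10: reorder < 83 AND weight > 25 → 669
bin=B32: reorder < 162 AND aisle IN ('C2', 'D1') → 596
bin=B34: ELSE → 338
bin=B39: reorder < 184 OR weight >= 18 → 295
bin=B41: reorder < 83 AND weight > 25 → 231
bin=B48: ELSE → 502
bin=B55: reorder < 184 OR weight >= 18 → -17
bin=B57: reorder < 180 AND qty BETWEEN 441 AND 581 → 450
bin=B90: reorder < 184 OR weight >= 18 → 296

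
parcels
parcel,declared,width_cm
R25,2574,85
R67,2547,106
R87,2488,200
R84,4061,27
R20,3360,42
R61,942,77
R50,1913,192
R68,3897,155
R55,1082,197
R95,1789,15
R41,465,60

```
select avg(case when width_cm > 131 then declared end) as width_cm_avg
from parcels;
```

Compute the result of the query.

parcel=R25: ✗
parcel=R67: ✗
parcel=R87: ✓ → 2488
parcel=R84: ✗
parcel=R20: ✗
parcel=R61: ✗
parcel=R50: ✓ → 1913
parcel=R68: ✓ → 3897
parcel=R55: ✓ → 1082
parcel=R95: ✗
parcel=R41: ✗
width_cm_avg = (2488 + 1913 + 3897 + 1082) / 4 = 2345

2345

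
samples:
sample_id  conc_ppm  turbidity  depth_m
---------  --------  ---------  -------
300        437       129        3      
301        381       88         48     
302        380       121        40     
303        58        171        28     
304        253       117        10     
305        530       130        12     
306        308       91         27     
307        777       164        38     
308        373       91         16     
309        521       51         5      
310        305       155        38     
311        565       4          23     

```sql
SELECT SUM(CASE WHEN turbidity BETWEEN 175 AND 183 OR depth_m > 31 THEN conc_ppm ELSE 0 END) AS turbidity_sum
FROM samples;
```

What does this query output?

1843

sample_id=300: ✗
sample_id=301: ✓ → 381
sample_id=302: ✓ → 380
sample_id=303: ✗
sample_id=304: ✗
sample_id=305: ✗
sample_id=306: ✗
sample_id=307: ✓ → 777
sample_id=308: ✗
sample_id=309: ✗
sample_id=310: ✓ → 305
sample_id=311: ✗
turbidity_sum = 381 + 380 + 777 + 305 = 1843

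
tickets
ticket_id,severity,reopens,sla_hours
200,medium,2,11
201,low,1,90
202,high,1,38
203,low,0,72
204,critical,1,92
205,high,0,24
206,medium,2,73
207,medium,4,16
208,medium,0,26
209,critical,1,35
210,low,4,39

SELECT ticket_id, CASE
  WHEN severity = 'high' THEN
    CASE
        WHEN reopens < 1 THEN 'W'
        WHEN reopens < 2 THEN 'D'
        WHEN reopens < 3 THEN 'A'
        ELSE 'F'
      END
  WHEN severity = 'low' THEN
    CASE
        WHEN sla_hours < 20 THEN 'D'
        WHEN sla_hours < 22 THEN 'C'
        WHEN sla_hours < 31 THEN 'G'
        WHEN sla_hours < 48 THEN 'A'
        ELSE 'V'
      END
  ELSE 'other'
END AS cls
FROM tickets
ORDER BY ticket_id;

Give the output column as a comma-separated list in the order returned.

ticket_id=200: severity='medium' → outer ELSE → other
ticket_id=201: severity='low' → inner[ELSE] → V
ticket_id=202: severity='high' → inner[reopens < 2] → D
ticket_id=203: severity='low' → inner[ELSE] → V
ticket_id=204: severity='critical' → outer ELSE → other
ticket_id=205: severity='high' → inner[reopens < 1] → W
ticket_id=206: severity='medium' → outer ELSE → other
ticket_id=207: severity='medium' → outer ELSE → other
ticket_id=208: severity='medium' → outer ELSE → other
ticket_id=209: severity='critical' → outer ELSE → other
ticket_id=210: severity='low' → inner[sla_hours < 48] → A

other, V, D, V, other, W, other, other, other, other, A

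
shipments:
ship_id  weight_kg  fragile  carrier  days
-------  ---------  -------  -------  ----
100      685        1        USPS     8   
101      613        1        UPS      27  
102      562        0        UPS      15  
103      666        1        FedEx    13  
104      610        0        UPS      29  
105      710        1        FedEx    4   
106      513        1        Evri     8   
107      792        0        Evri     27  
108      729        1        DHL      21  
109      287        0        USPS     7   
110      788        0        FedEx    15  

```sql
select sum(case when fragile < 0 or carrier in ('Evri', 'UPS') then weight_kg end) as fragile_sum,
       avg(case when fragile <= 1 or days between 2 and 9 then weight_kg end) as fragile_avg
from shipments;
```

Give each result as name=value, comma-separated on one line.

[fragile_sum: fragile < 0 or carrier in ('Evri', 'UPS')]
ship_id=100: ✗
ship_id=101: ✓ → 613
ship_id=102: ✓ → 562
ship_id=103: ✗
ship_id=104: ✓ → 610
ship_id=105: ✗
ship_id=106: ✓ → 513
ship_id=107: ✓ → 792
ship_id=108: ✗
ship_id=109: ✗
ship_id=110: ✗
fragile_sum = 613 + 562 + 610 + 513 + 792 = 3090
—
[fragile_avg: fragile <= 1 or days between 2 and 9]
ship_id=100: ✓ → 685
ship_id=101: ✓ → 613
ship_id=102: ✓ → 562
ship_id=103: ✓ → 666
ship_id=104: ✓ → 610
ship_id=105: ✓ → 710
ship_id=106: ✓ → 513
ship_id=107: ✓ → 792
ship_id=108: ✓ → 729
ship_id=109: ✓ → 287
ship_id=110: ✓ → 788
fragile_avg = (685 + 613 + 562 + 666 + 610 + 710 + 513 + 792 + 729 + 287 + 788) / 11 = 632.2727272727

fragile_sum=3090, fragile_avg=632.2727272727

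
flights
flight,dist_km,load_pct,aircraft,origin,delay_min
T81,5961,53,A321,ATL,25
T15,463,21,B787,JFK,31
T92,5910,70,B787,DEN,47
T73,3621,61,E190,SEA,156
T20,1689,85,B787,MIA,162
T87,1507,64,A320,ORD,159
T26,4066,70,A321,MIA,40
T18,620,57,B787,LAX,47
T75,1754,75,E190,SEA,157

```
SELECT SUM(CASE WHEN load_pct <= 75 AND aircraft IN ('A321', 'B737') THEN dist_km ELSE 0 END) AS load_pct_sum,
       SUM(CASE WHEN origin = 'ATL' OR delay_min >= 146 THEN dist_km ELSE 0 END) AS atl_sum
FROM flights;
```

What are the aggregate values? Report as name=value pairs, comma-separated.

load_pct_sum=10027, atl_sum=14532

[load_pct_sum: load_pct <= 75 AND aircraft IN ('A321', 'B737')]
flight=T81: ✓ → 5961
flight=T15: ✗
flight=T92: ✗
flight=T73: ✗
flight=T20: ✗
flight=T87: ✗
flight=T26: ✓ → 4066
flight=T18: ✗
flight=T75: ✗
load_pct_sum = 5961 + 4066 = 10027
—
[atl_sum: origin = 'ATL' OR delay_min >= 146]
flight=T81: ✓ → 5961
flight=T15: ✗
flight=T92: ✗
flight=T73: ✓ → 3621
flight=T20: ✓ → 1689
flight=T87: ✓ → 1507
flight=T26: ✗
flight=T18: ✗
flight=T75: ✓ → 1754
atl_sum = 5961 + 3621 + 1689 + 1507 + 1754 = 14532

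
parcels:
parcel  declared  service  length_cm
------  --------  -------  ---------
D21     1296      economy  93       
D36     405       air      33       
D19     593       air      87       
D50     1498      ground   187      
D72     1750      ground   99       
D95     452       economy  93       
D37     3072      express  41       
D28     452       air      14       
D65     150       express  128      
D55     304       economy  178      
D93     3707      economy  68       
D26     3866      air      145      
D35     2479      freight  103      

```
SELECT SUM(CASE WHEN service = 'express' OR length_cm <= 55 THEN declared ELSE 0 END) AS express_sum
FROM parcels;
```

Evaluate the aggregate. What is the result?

4079

parcel=D21: ✗
parcel=D36: ✓ → 405
parcel=D19: ✗
parcel=D50: ✗
parcel=D72: ✗
parcel=D95: ✗
parcel=D37: ✓ → 3072
parcel=D28: ✓ → 452
parcel=D65: ✓ → 150
parcel=D55: ✗
parcel=D93: ✗
parcel=D26: ✗
parcel=D35: ✗
express_sum = 405 + 3072 + 452 + 150 = 4079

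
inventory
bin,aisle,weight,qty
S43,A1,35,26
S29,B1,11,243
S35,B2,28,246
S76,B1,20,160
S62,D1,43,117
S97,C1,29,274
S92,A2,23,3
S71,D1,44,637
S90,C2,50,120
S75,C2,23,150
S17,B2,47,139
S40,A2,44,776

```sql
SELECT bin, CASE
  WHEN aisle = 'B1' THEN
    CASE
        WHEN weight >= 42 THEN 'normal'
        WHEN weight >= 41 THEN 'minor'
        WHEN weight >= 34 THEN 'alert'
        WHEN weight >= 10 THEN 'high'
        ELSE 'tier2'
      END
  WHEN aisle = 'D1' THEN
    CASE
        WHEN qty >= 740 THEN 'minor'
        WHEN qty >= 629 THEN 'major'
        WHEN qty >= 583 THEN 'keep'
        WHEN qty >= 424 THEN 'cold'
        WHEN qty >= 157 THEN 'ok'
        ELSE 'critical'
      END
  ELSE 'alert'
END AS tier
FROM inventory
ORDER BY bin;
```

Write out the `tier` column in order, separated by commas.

bin=S17: aisle='B2' → outer ELSE → alert
bin=S29: aisle='B1' → inner[weight >= 10] → high
bin=S35: aisle='B2' → outer ELSE → alert
bin=S40: aisle='A2' → outer ELSE → alert
bin=S43: aisle='A1' → outer ELSE → alert
bin=S62: aisle='D1' → inner[ELSE] → critical
bin=S71: aisle='D1' → inner[qty >= 629] → major
bin=S75: aisle='C2' → outer ELSE → alert
bin=S76: aisle='B1' → inner[weight >= 10] → high
bin=S90: aisle='C2' → outer ELSE → alert
bin=S92: aisle='A2' → outer ELSE → alert
bin=S97: aisle='C1' → outer ELSE → alert

alert, high, alert, alert, alert, critical, major, alert, high, alert, alert, alert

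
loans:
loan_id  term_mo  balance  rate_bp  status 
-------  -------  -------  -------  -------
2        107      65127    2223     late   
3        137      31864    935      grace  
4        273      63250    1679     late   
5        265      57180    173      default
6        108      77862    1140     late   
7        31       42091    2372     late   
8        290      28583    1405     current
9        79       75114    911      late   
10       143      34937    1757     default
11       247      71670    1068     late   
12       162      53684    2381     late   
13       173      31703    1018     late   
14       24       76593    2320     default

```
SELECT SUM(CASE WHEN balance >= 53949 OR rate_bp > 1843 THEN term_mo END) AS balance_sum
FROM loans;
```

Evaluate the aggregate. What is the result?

1296

loan_id=2: ✓ → 107
loan_id=3: ✗
loan_id=4: ✓ → 273
loan_id=5: ✓ → 265
loan_id=6: ✓ → 108
loan_id=7: ✓ → 31
loan_id=8: ✗
loan_id=9: ✓ → 79
loan_id=10: ✗
loan_id=11: ✓ → 247
loan_id=12: ✓ → 162
loan_id=13: ✗
loan_id=14: ✓ → 24
balance_sum = 107 + 273 + 265 + 108 + 31 + 79 + 247 + 162 + 24 = 1296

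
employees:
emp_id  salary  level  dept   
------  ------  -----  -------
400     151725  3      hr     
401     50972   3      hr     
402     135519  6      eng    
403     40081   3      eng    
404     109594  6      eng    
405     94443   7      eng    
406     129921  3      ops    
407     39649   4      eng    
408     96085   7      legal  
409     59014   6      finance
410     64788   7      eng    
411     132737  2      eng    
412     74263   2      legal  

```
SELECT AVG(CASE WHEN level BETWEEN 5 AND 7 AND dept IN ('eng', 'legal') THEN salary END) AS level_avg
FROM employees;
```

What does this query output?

emp_id=400: ✗
emp_id=401: ✗
emp_id=402: ✓ → 135519
emp_id=403: ✗
emp_id=404: ✓ → 109594
emp_id=405: ✓ → 94443
emp_id=406: ✗
emp_id=407: ✗
emp_id=408: ✓ → 96085
emp_id=409: ✗
emp_id=410: ✓ → 64788
emp_id=411: ✗
emp_id=412: ✗
level_avg = (135519 + 109594 + 94443 + 96085 + 64788) / 5 = 100085.8

100085.8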